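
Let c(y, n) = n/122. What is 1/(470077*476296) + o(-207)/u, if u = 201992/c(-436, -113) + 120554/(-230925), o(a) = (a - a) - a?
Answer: -20851518243627617531/21967666922895422639848 ≈ -0.00094919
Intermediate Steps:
c(y, n) = n/122 (c(y, n) = n*(1/122) = n/122)
o(a) = -a (o(a) = 0 - a = -a)
u = -5690703939802/26094525 (u = 201992/(((1/122)*(-113))) + 120554/(-230925) = 201992/(-113/122) + 120554*(-1/230925) = 201992*(-122/113) - 120554/230925 = -24643024/113 - 120554/230925 = -5690703939802/26094525 ≈ -2.1808e+5)
1/(470077*476296) + o(-207)/u = 1/(470077*476296) + (-1*(-207))/(-5690703939802/26094525) = (1/470077)*(1/476296) + 207*(-26094525/5690703939802) = 1/223895794792 - 5401566675/5690703939802 = -20851518243627617531/21967666922895422639848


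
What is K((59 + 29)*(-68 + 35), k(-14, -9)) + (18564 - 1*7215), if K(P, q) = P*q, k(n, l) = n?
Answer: 52005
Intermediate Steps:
K((59 + 29)*(-68 + 35), k(-14, -9)) + (18564 - 1*7215) = ((59 + 29)*(-68 + 35))*(-14) + (18564 - 1*7215) = (88*(-33))*(-14) + (18564 - 7215) = -2904*(-14) + 11349 = 40656 + 11349 = 52005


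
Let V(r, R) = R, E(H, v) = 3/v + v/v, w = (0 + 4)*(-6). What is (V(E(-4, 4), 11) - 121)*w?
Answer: 2640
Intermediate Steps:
w = -24 (w = 4*(-6) = -24)
E(H, v) = 1 + 3/v (E(H, v) = 3/v + 1 = 1 + 3/v)
(V(E(-4, 4), 11) - 121)*w = (11 - 121)*(-24) = -110*(-24) = 2640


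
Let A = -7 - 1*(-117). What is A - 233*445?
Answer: -103575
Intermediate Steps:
A = 110 (A = -7 + 117 = 110)
A - 233*445 = 110 - 233*445 = 110 - 103685 = -103575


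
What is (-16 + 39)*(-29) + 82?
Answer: -585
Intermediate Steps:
(-16 + 39)*(-29) + 82 = 23*(-29) + 82 = -667 + 82 = -585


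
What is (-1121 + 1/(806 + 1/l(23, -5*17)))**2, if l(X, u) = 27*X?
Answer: 314822151938301316/250527277729 ≈ 1.2566e+6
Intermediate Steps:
(-1121 + 1/(806 + 1/l(23, -5*17)))**2 = (-1121 + 1/(806 + 1/(27*23)))**2 = (-1121 + 1/(806 + 1/621))**2 = (-1121 + 1/(500527/621))**2 = (-1121 + 621/500527)**2 = (-561090146/500527)**2 = 314822151938301316/250527277729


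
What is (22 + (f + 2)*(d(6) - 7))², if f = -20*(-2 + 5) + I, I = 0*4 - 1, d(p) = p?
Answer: 6561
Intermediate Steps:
I = -1 (I = 0 - 1 = -1)
f = -61 (f = -20*(-2 + 5) - 1 = -20*3 - 1 = -5*12 - 1 = -60 - 1 = -61)
(22 + (f + 2)*(d(6) - 7))² = (22 + (-61 + 2)*(6 - 7))² = (22 - 59*(-1))² = (22 + 59)² = 81² = 6561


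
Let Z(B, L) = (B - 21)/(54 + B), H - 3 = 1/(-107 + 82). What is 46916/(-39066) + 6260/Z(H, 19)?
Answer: -174132429478/8809383 ≈ -19767.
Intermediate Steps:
H = 74/25 (H = 3 + 1/(-107 + 82) = 3 + 1/(-25) = 3 - 1/25 = 74/25 ≈ 2.9600)
Z(B, L) = (-21 + B)/(54 + B)
46916/(-39066) + 6260/Z(H, 19) = 46916/(-39066) + 6260/(((-21 + 74/25)/(54 + 74/25))) = 46916*(-1/39066) + 6260/((-451/25/(1424/25))) = -23458/19533 + 6260/(((25/1424)*(-451/25))) = -23458/19533 + 6260/(-451/1424) = -23458/19533 + 6260*(-1424/451) = -23458/19533 - 8914240/451 = -174132429478/8809383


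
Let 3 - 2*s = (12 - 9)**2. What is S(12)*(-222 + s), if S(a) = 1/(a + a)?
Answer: -75/8 ≈ -9.3750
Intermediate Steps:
s = -3 (s = 3/2 - (12 - 9)**2/2 = 3/2 - 1/2*3**2 = 3/2 - 1/2*9 = 3/2 - 9/2 = -3)
S(a) = 1/(2*a)
S(12)*(-222 + s) = ((1/2)/12)*(-222 - 3) = ((1/2)*(1/12))*(-225) = (1/24)*(-225) = -75/8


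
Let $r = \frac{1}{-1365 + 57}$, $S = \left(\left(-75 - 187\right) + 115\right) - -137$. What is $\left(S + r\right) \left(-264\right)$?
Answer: $\frac{287782}{109} \approx 2640.2$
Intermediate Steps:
$S = -10$ ($S = \left(-262 + 115\right) + 137 = -147 + 137 = -10$)
$r = - \frac{1}{1308}$ ($r = \frac{1}{-1308} = - \frac{1}{1308} \approx -0.00076453$)
$\left(S + r\right) \left(-264\right) = \left(-10 - \frac{1}{1308}\right) \left(-264\right) = \left(- \frac{13081}{1308}\right) \left(-264\right) = \frac{287782}{109}$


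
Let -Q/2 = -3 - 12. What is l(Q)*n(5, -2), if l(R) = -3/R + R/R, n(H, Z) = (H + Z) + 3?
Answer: 27/5 ≈ 5.4000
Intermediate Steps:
Q = 30 (Q = -2*(-3 - 12) = -2*(-15) = 30)
n(H, Z) = 3 + H + Z
l(R) = 1 - 3/R (l(R) = -3/R + 1 = 1 - 3/R)
l(Q)*n(5, -2) = ((-3 + 30)/30)*(3 + 5 - 2) = ((1/30)*27)*6 = (9/10)*6 = 27/5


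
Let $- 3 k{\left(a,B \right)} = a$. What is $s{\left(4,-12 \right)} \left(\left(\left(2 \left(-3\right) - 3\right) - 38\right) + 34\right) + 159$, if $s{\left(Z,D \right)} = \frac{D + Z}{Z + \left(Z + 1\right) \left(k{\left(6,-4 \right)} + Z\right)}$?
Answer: $\frac{1165}{7} \approx 166.43$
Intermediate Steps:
$k{\left(a,B \right)} = - \frac{a}{3}$
$s{\left(Z,D \right)} = \frac{D + Z}{Z + \left(1 + Z\right) \left(-2 + Z\right)}$ ($s{\left(Z,D \right)} = \frac{D + Z}{Z + \left(Z + 1\right) \left(\left(- \frac{1}{3}\right) 6 + Z\right)} = \frac{D + Z}{Z + \left(1 + Z\right) \left(-2 + Z\right)}$)
$s{\left(4,-12 \right)} \left(\left(\left(2 \left(-3\right) - 3\right) - 38\right) + 34\right) + 159 = \frac{-12 + 4}{-2 + 4^{2}} \left(\left(\left(2 \left(-3\right) - 3\right) - 38\right) + 34\right) + 159 = \frac{1}{-2 + 16} \left(-8\right) \left(\left(\left(-6 - 3\right) - 38\right) + 34\right) + 159 = \frac{1}{14} \left(-8\right) \left(\left(-9 - 38\right) + 34\right) + 159 = \frac{1}{14} \left(-8\right) \left(-47 + 34\right) + 159 = \left(- \frac{4}{7}\right) \left(-13\right) + 159 = \frac{52}{7} + 159 = \frac{1165}{7}$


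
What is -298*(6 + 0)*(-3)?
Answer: 5364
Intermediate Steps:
-298*(6 + 0)*(-3) = -1788*(-3) = -298*(-18) = 5364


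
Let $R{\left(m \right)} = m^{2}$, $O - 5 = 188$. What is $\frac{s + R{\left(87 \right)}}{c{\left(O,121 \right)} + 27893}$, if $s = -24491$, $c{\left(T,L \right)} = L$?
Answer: $- \frac{8461}{14007} \approx -0.60406$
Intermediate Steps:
$O = 193$ ($O = 5 + 188 = 193$)
$\frac{s + R{\left(87 \right)}}{c{\left(O,121 \right)} + 27893} = \frac{-24491 + 87^{2}}{121 + 27893} = \frac{-24491 + 7569}{28014} = \left(-16922\right) \frac{1}{28014} = - \frac{8461}{14007}$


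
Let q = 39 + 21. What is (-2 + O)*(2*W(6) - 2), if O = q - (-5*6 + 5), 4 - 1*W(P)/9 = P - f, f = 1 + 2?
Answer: 1328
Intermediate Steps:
f = 3
q = 60
W(P) = 63 - 9*P (W(P) = 36 - 9*(P - 1*3) = 36 - 9*(P - 3) = 36 - 9*(-3 + P) = 36 + (27 - 9*P) = 63 - 9*P)
O = 85 (O = 60 - (-5*6 + 5) = 60 - (-30 + 5) = 60 - 1*(-25) = 60 + 25 = 85)
(-2 + O)*(2*W(6) - 2) = (-2 + 85)*(2*(63 - 9*6) - 2) = 83*(2*(63 - 54) - 2) = 83*(2*9 - 2) = 83*(18 - 2) = 83*16 = 1328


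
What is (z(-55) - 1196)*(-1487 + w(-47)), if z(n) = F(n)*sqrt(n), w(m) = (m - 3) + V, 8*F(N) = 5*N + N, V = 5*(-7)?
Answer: 1880112 + 64845*I*sqrt(55) ≈ 1.8801e+6 + 4.809e+5*I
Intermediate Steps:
V = -35
F(N) = 3*N/4 (F(N) = (5*N + N)/8 = (6*N)/8 = 3*N/4)
w(m) = -38 + m (w(m) = (m - 3) - 35 = (-3 + m) - 35 = -38 + m)
z(n) = 3*n**(3/2)/4 (z(n) = (3*n/4)*sqrt(n) = 3*n**(3/2)/4)
(z(-55) - 1196)*(-1487 + w(-47)) = (3*(-55)**(3/2)/4 - 1196)*(-1487 + (-38 - 47)) = (3*(-55*I*sqrt(55))/4 - 1196)*(-1487 - 85) = (-165*I*sqrt(55)/4 - 1196)*(-1572) = (-1196 - 165*I*sqrt(55)/4)*(-1572) = 1880112 + 64845*I*sqrt(55)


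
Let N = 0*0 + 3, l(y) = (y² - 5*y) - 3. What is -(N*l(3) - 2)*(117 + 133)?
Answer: 7250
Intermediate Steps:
l(y) = -3 + y² - 5*y
N = 3 (N = 0 + 3 = 3)
-(N*l(3) - 2)*(117 + 133) = -(3*(-3 + 3² - 5*3) - 2)*(117 + 133) = -(3*(-3 + 9 - 15) - 2)*250 = -(3*(-9) - 2)*250 = -(-27 - 2)*250 = -(-29)*250 = -1*(-7250) = 7250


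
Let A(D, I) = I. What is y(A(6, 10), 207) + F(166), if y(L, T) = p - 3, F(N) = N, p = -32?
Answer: 131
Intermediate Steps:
y(L, T) = -35 (y(L, T) = -32 - 3 = -35)
y(A(6, 10), 207) + F(166) = -35 + 166 = 131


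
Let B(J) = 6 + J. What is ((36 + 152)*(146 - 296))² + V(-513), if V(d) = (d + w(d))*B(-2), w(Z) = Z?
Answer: 795235896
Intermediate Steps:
V(d) = 8*d (V(d) = (d + d)*(6 - 2) = (2*d)*4 = 8*d)
((36 + 152)*(146 - 296))² + V(-513) = ((36 + 152)*(146 - 296))² + 8*(-513) = (188*(-150))² - 4104 = (-28200)² - 4104 = 795240000 - 4104 = 795235896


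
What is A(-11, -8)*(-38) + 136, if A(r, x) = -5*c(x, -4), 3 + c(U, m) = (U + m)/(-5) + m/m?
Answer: 212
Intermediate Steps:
c(U, m) = -2 - U/5 - m/5 (c(U, m) = -3 + ((U + m)/(-5) + m/m) = -3 + ((U + m)*(-⅕) + 1) = -3 + ((-U/5 - m/5) + 1) = -3 + (1 - U/5 - m/5) = -2 - U/5 - m/5)
A(r, x) = 6 + x (A(r, x) = -5*(-2 - x/5 - ⅕*(-4)) = -5*(-2 - x/5 + ⅘) = -5*(-6/5 - x/5) = 6 + x)
A(-11, -8)*(-38) + 136 = (6 - 8)*(-38) + 136 = -2*(-38) + 136 = 76 + 136 = 212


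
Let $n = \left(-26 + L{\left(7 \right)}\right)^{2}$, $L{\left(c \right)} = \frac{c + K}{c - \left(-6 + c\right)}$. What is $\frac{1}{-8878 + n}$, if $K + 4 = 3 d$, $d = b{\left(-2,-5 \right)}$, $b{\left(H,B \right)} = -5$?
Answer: $- \frac{1}{8094} \approx -0.00012355$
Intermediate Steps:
$d = -5$
$K = -19$ ($K = -4 + 3 \left(-5\right) = -4 - 15 = -19$)
$L{\left(c \right)} = - \frac{19}{6} + \frac{c}{6}$ ($L{\left(c \right)} = \frac{c - 19}{c - \left(-6 + c\right)} = \frac{-19 + c}{6} = \left(-19 + c\right) \frac{1}{6} = - \frac{19}{6} + \frac{c}{6}$)
$n = 784$ ($n = \left(-26 + \left(- \frac{19}{6} + \frac{1}{6} \cdot 7\right)\right)^{2} = \left(-26 + \left(- \frac{19}{6} + \frac{7}{6}\right)\right)^{2} = \left(-26 - 2\right)^{2} = \left(-28\right)^{2} = 784$)
$\frac{1}{-8878 + n} = \frac{1}{-8878 + 784} = \frac{1}{-8094} = - \frac{1}{8094}$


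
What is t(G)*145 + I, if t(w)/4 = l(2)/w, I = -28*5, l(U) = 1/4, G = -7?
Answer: -1125/7 ≈ -160.71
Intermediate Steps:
l(U) = ¼
I = -140
t(w) = 1/w (t(w) = 4*(1/(4*w)) = 1/w)
t(G)*145 + I = 145/(-7) - 140 = -⅐*145 - 140 = -145/7 - 140 = -1125/7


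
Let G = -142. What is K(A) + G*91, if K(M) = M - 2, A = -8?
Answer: -12932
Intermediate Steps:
K(M) = -2 + M
K(A) + G*91 = (-2 - 8) - 142*91 = -10 - 12922 = -12932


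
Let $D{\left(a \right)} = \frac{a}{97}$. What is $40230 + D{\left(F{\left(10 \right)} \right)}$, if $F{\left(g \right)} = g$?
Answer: $\frac{3902320}{97} \approx 40230.0$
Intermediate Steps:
$D{\left(a \right)} = \frac{a}{97}$ ($D{\left(a \right)} = a \frac{1}{97} = \frac{a}{97}$)
$40230 + D{\left(F{\left(10 \right)} \right)} = 40230 + \frac{1}{97} \cdot 10 = 40230 + \frac{10}{97} = \frac{3902320}{97}$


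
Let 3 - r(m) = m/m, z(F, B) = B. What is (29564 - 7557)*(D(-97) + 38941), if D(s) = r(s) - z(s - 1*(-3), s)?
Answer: 859153280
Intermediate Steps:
r(m) = 2 (r(m) = 3 - m/m = 3 - 1*1 = 3 - 1 = 2)
D(s) = 2 - s
(29564 - 7557)*(D(-97) + 38941) = (29564 - 7557)*((2 - 1*(-97)) + 38941) = 22007*((2 + 97) + 38941) = 22007*(99 + 38941) = 22007*39040 = 859153280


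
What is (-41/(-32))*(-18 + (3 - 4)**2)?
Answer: -697/32 ≈ -21.781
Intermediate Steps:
(-41/(-32))*(-18 + (3 - 4)**2) = (-41*(-1/32))*(-18 + (-1)**2) = 41*(-18 + 1)/32 = (41/32)*(-17) = -697/32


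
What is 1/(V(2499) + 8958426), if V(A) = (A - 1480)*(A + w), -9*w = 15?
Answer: 3/34509626 ≈ 8.6932e-8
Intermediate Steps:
w = -5/3 (w = -1/9*15 = -5/3 ≈ -1.6667)
V(A) = (-1480 + A)*(-5/3 + A) (V(A) = (A - 1480)*(A - 5/3) = (-1480 + A)*(-5/3 + A))
1/(V(2499) + 8958426) = 1/((7400/3 + 2499**2 - 4445/3*2499) + 8958426) = 1/((7400/3 + 6245001 - 3702685) + 8958426) = 1/(7634348/3 + 8958426) = 1/(34509626/3) = 3/34509626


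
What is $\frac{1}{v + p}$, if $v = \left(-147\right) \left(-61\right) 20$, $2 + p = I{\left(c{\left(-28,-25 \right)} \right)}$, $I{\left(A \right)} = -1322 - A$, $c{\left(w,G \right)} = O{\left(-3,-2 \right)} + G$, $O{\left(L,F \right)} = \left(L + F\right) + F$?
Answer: $\frac{1}{178048} \approx 5.6165 \cdot 10^{-6}$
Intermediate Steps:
$O{\left(L,F \right)} = L + 2 F$ ($O{\left(L,F \right)} = \left(F + L\right) + F = L + 2 F$)
$c{\left(w,G \right)} = -7 + G$ ($c{\left(w,G \right)} = \left(-3 + 2 \left(-2\right)\right) + G = \left(-3 - 4\right) + G = -7 + G$)
$p = -1292$ ($p = -2 - 1290 = -1292$)
$v = 179340$ ($v = 8967 \cdot 20 = 179340$)
$\frac{1}{v + p} = \frac{1}{179340 - 1292} = \frac{1}{178048}$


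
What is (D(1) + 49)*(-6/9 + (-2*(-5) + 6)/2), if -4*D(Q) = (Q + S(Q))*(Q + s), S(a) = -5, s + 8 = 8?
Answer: 1100/3 ≈ 366.67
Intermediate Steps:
s = 0 (s = -8 + 8 = 0)
D(Q) = -Q*(-5 + Q)/4 (D(Q) = -(Q - 5)*(Q + 0)/4 = -(-5 + Q)*Q/4 = -Q*(-5 + Q)/4)
(D(1) + 49)*(-6/9 + (-2*(-5) + 6)/2) = ((¼)*1*(5 - 1*1) + 49)*(-6/9 + (-2*(-5) + 6)/2) = ((¼)*1*(5 - 1) + 49)*(-6*⅑ + (10 + 6)*(½)) = ((¼)*1*4 + 49)*(-⅔ + 16*(½)) = (1 + 49)*(-⅔ + 8) = 50*(22/3) = 1100/3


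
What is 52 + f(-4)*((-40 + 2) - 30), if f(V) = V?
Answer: 324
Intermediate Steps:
52 + f(-4)*((-40 + 2) - 30) = 52 - 4*((-40 + 2) - 30) = 52 - 4*(-38 - 30) = 52 - 4*(-68) = 52 + 272 = 324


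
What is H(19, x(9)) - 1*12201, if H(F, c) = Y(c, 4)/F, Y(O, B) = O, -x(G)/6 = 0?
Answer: -12201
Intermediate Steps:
x(G) = 0 (x(G) = -6*0 = 0)
H(F, c) = c/F
H(19, x(9)) - 1*12201 = 0/19 - 1*12201 = 0*(1/19) - 12201 = 0 - 12201 = -12201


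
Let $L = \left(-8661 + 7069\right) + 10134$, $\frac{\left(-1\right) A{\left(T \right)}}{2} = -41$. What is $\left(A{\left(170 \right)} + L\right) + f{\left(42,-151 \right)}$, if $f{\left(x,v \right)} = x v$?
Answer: $2282$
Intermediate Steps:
$A{\left(T \right)} = 82$ ($A{\left(T \right)} = \left(-2\right) \left(-41\right) = 82$)
$f{\left(x,v \right)} = v x$
$L = 8542$ ($L = -1592 + 10134 = 8542$)
$\left(A{\left(170 \right)} + L\right) + f{\left(42,-151 \right)} = \left(82 + 8542\right) - 6342 = 8624 - 6342 = 2282$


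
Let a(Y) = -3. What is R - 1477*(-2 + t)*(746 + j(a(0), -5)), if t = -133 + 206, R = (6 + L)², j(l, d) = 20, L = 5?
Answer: -80328001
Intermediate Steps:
R = 121 (R = (6 + 5)² = 11² = 121)
t = 73
R - 1477*(-2 + t)*(746 + j(a(0), -5)) = 121 - 1477*(-2 + 73)*(746 + 20) = 121 - 104867*766 = 121 - 1477*54386 = 121 - 80328122 = -80328001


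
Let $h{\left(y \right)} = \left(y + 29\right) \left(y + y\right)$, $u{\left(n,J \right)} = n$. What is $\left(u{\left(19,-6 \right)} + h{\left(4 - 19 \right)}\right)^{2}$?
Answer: $160801$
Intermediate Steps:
$h{\left(y \right)} = 2 y \left(29 + y\right)$ ($h{\left(y \right)} = \left(29 + y\right) 2 y = 2 y \left(29 + y\right)$)
$\left(u{\left(19,-6 \right)} + h{\left(4 - 19 \right)}\right)^{2} = \left(19 + 2 \left(4 - 19\right) \left(29 + \left(4 - 19\right)\right)\right)^{2} = \left(19 + 2 \left(-15\right) \left(29 - 15\right)\right)^{2} = \left(19 + 2 \left(-15\right) 14\right)^{2} = \left(19 - 420\right)^{2} = \left(-401\right)^{2} = 160801$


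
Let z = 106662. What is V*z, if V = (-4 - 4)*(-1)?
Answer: 853296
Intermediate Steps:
V = 8 (V = -8*(-1) = 8)
V*z = 8*106662 = 853296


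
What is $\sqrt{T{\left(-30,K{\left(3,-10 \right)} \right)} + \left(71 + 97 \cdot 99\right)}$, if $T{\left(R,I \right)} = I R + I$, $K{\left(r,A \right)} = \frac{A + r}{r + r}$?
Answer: $\frac{\sqrt{349482}}{6} \approx 98.528$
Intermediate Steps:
$K{\left(r,A \right)} = \frac{A + r}{2 r}$
$T{\left(R,I \right)} = I + I R$
$\sqrt{T{\left(-30,K{\left(3,-10 \right)} \right)} + \left(71 + 97 \cdot 99\right)} = \sqrt{\frac{-10 + 3}{2 \cdot 3} \left(1 - 30\right) + \left(71 + 97 \cdot 99\right)} = \sqrt{\frac{1}{2} \cdot \frac{1}{3} \left(-7\right) \left(-29\right) + \left(71 + 9603\right)} = \sqrt{\left(- \frac{7}{6}\right) \left(-29\right) + 9674} = \sqrt{\frac{203}{6} + 9674} = \sqrt{\frac{58247}{6}} = \frac{\sqrt{349482}}{6}$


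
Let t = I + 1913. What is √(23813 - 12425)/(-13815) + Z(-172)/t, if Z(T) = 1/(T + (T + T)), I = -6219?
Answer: 1/2221896 - 2*√2847/13815 ≈ -0.0077241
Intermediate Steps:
t = -4306 (t = -6219 + 1913 = -4306)
Z(T) = 1/(3*T) (Z(T) = 1/(T + 2*T) = 1/(3*T))
√(23813 - 12425)/(-13815) + Z(-172)/t = √(23813 - 12425)/(-13815) + ((⅓)/(-172))/(-4306) = √11388*(-1/13815) + ((⅓)*(-1/172))*(-1/4306) = (2*√2847)*(-1/13815) - 1/516*(-1/4306) = -2*√2847/13815 + 1/2221896 = 1/2221896 - 2*√2847/13815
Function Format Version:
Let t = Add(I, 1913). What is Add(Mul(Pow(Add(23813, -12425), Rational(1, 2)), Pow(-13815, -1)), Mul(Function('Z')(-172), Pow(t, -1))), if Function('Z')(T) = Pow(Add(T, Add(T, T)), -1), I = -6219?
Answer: Add(Rational(1, 2221896), Mul(Rational(-2, 13815), Pow(2847, Rational(1, 2)))) ≈ -0.0077241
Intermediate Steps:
t = -4306 (t = Add(-6219, 1913) = -4306)
Function('Z')(T) = Mul(Rational(1, 3), Pow(T, -1)) (Function('Z')(T) = Pow(Add(T, Mul(2, T)), -1) = Pow(Mul(3, T), -1) = Mul(Rational(1, 3), Pow(T, -1)))
Add(Mul(Pow(Add(23813, -12425), Rational(1, 2)), Pow(-13815, -1)), Mul(Function('Z')(-172), Pow(t, -1))) = Add(Mul(Pow(Add(23813, -12425), Rational(1, 2)), Pow(-13815, -1)), Mul(Mul(Rational(1, 3), Pow(-172, -1)), Pow(-4306, -1))) = Add(Mul(Pow(11388, Rational(1, 2)), Rational(-1, 13815)), Mul(Mul(Rational(1, 3), Rational(-1, 172)), Rational(-1, 4306))) = Add(Mul(Mul(2, Pow(2847, Rational(1, 2))), Rational(-1, 13815)), Mul(Rational(-1, 516), Rational(-1, 4306))) = Add(Mul(Rational(-2, 13815), Pow(2847, Rational(1, 2))), Rational(1, 2221896)) = Add(Rational(1, 2221896), Mul(Rational(-2, 13815), Pow(2847, Rational(1, 2))))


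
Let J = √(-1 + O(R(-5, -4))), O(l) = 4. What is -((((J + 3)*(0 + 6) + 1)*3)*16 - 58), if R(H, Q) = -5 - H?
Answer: -854 - 288*√3 ≈ -1352.8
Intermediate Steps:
J = √3 (J = √(-1 + 4) = √3 ≈ 1.7320)
-((((J + 3)*(0 + 6) + 1)*3)*16 - 58) = -((((√3 + 3)*(0 + 6) + 1)*3)*16 - 58) = -((((3 + √3)*6 + 1)*3)*16 - 58) = -((((18 + 6*√3) + 1)*3)*16 - 58) = -(((19 + 6*√3)*3)*16 - 58) = -((57 + 18*√3)*16 - 58) = -((912 + 288*√3) - 58) = -(854 + 288*√3) = -854 - 288*√3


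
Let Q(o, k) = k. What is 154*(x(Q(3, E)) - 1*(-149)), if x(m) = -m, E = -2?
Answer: 23254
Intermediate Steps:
154*(x(Q(3, E)) - 1*(-149)) = 154*(-1*(-2) - 1*(-149)) = 154*(2 + 149) = 154*151 = 23254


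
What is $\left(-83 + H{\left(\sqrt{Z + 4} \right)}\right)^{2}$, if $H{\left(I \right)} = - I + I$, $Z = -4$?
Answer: $6889$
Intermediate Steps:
$H{\left(I \right)} = 0$
$\left(-83 + H{\left(\sqrt{Z + 4} \right)}\right)^{2} = \left(-83 + 0\right)^{2} = \left(-83\right)^{2} = 6889$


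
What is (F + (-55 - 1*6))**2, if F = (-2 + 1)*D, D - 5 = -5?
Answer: 3721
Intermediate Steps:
D = 0 (D = 5 - 5 = 0)
F = 0 (F = (-2 + 1)*0 = -1*0 = 0)
(F + (-55 - 1*6))**2 = (0 + (-55 - 1*6))**2 = (0 + (-55 - 6))**2 = (0 - 61)**2 = (-61)**2 = 3721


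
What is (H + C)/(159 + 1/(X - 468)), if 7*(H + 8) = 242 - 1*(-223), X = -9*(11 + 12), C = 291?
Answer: 825525/375634 ≈ 2.1977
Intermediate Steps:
X = -207 (X = -9*23 = -207)
H = 409/7 (H = -8 + (242 - 1*(-223))/7 = -8 + (242 + 223)/7 = -8 + (⅐)*465 = -8 + 465/7 = 409/7 ≈ 58.429)
(H + C)/(159 + 1/(X - 468)) = (409/7 + 291)/(159 + 1/(-207 - 468)) = 2446/(7*(159 + 1/(-675))) = 2446/(7*(159 - 1/675)) = 2446/(7*(107324/675)) = (2446/7)*(675/107324) = 825525/375634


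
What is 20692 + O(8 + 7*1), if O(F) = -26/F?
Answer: 310354/15 ≈ 20690.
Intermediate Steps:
20692 + O(8 + 7*1) = 20692 - 26/(8 + 7*1) = 20692 - 26/(8 + 7) = 20692 - 26/15 = 310354/15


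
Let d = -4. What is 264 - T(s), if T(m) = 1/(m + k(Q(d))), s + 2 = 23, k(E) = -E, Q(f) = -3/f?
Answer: 21380/81 ≈ 263.95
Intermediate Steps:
s = 21 (s = -2 + 23 = 21)
T(m) = 1/(-¾ + m) (T(m) = 1/(m - (-3)/(-4)) = 1/(m - (-3)*(-1)/4) = 1/(m - 1*¾) = 1/(m - ¾) = 1/(-¾ + m))
264 - T(s) = 264 - 4/(-3 + 4*21) = 264 - 4/(-3 + 84) = 264 - 4/81 = 21380/81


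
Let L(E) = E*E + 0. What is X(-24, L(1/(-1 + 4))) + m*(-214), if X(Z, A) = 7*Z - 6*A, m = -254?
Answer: 162562/3 ≈ 54187.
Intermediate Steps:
L(E) = E**2 (L(E) = E**2 + 0 = E**2)
X(Z, A) = -6*A + 7*Z
X(-24, L(1/(-1 + 4))) + m*(-214) = (-6/(-1 + 4)**2 + 7*(-24)) - 254*(-214) = (-6*(1/3)**2 - 168) + 54356 = (-6*1/9 - 168) + 54356 = (-2/3 - 168) + 54356 = -506/3 + 54356 = 162562/3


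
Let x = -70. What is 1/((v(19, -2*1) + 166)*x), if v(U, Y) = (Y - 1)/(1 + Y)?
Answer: -1/11830 ≈ -8.4531e-5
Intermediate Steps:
v(U, Y) = (-1 + Y)/(1 + Y)
1/((v(19, -2*1) + 166)*x) = 1/(((-1 - 2*1)/(1 - 2*1) + 166)*(-70)) = 1/(((-1 - 2)/(1 - 2) + 166)*(-70)) = 1/((-3/(-1) + 166)*(-70)) = 1/((-1*(-3) + 166)*(-70)) = 1/((3 + 166)*(-70)) = 1/(169*(-70)) = 1/(-11830) = -1/11830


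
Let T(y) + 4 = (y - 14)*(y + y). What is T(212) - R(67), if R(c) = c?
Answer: 83881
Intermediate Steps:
T(y) = -4 + 2*y*(-14 + y) (T(y) = -4 + (y - 14)*(y + y) = -4 + (-14 + y)*(2*y) = -4 + 2*y*(-14 + y))
T(212) - R(67) = (-4 - 28*212 + 2*212²) - 1*67 = (-4 - 5936 + 2*44944) - 67 = (-4 - 5936 + 89888) - 67 = 83948 - 67 = 83881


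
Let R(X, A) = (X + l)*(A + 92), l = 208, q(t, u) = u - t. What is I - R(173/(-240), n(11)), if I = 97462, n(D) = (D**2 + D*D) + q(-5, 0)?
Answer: 2175549/80 ≈ 27194.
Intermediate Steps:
n(D) = 5 + 2*D**2 (n(D) = (D**2 + D*D) + (0 - 1*(-5)) = (D**2 + D**2) + (0 + 5) = 2*D**2 + 5 = 5 + 2*D**2)
R(X, A) = (92 + A)*(208 + X) (R(X, A) = (X + 208)*(A + 92) = (208 + X)*(92 + A) = (92 + A)*(208 + X))
I - R(173/(-240), n(11)) = 97462 - (19136 + 92*(173/(-240)) + 208*(5 + 2*11**2) + (5 + 2*11**2)*(173/(-240))) = 97462 - (19136 + 92*(173*(-1/240)) + 208*(5 + 2*121) + (5 + 2*121)*(173*(-1/240))) = 97462 - (19136 + 92*(-173/240) + 208*(5 + 242) + (5 + 242)*(-173/240)) = 97462 - (19136 - 3979/60 + 208*247 + 247*(-173/240)) = 97462 - (19136 - 3979/60 + 51376 - 42731/240) = 97462 - 1*5621411/80 = 97462 - 5621411/80 = 2175549/80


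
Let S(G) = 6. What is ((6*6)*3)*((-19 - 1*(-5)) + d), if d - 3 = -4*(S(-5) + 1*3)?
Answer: -5076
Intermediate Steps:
d = -33 (d = 3 - 4*(6 + 1*3) = 3 - 4*(6 + 3) = 3 - 4*9 = 3 - 36 = -33)
((6*6)*3)*((-19 - 1*(-5)) + d) = ((6*6)*3)*((-19 - 1*(-5)) - 33) = (36*3)*((-19 + 5) - 33) = 108*(-14 - 33) = 108*(-47) = -5076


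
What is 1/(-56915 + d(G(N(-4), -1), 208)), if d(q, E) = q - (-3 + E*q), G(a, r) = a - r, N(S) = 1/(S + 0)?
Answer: -4/228269 ≈ -1.7523e-5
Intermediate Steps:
N(S) = 1/S
d(q, E) = 3 + q - E*q (d(q, E) = q + (3 - E*q) = 3 + q - E*q)
1/(-56915 + d(G(N(-4), -1), 208)) = 1/(-56915 + (3 + (1/(-4) - 1*(-1)) - 1*208*(1/(-4) - 1*(-1)))) = 1/(-56915 + (3 + (-¼ + 1) - 1*208*(-¼ + 1))) = 1/(-56915 + (3 + ¾ - 1*208*¾)) = 1/(-56915 + (3 + ¾ - 156)) = 1/(-56915 - 609/4) = 1/(-228269/4) = -4/228269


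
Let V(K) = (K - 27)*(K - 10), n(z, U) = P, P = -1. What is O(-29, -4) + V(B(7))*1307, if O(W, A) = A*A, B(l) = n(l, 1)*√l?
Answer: 362055 + 48359*√7 ≈ 4.9000e+5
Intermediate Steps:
n(z, U) = -1
B(l) = -√l
O(W, A) = A²
V(K) = (-27 + K)*(-10 + K)
O(-29, -4) + V(B(7))*1307 = (-4)² + (270 + (-√7)² - (-37)*√7)*1307 = 16 + (270 + 7 + 37*√7)*1307 = 16 + (277 + 37*√7)*1307 = 16 + (362039 + 48359*√7) = 362055 + 48359*√7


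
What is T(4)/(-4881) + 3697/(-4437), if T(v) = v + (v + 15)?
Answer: -6049036/7218999 ≈ -0.83793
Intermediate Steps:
T(v) = 15 + 2*v (T(v) = v + (15 + v) = 15 + 2*v)
T(4)/(-4881) + 3697/(-4437) = (15 + 2*4)/(-4881) + 3697/(-4437) = (15 + 8)*(-1/4881) + 3697*(-1/4437) = 23*(-1/4881) - 3697/4437 = -23/4881 - 3697/4437 = -6049036/7218999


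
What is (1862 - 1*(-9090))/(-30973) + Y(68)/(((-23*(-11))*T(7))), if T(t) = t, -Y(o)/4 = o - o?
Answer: -10952/30973 ≈ -0.35360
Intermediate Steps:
Y(o) = 0 (Y(o) = -4*(o - o) = -4*0 = 0)
(1862 - 1*(-9090))/(-30973) + Y(68)/(((-23*(-11))*T(7))) = (1862 - 1*(-9090))/(-30973) + 0/((-23*(-11)*7)) = (1862 + 9090)*(-1/30973) + 0/((253*7)) = 10952*(-1/30973) + 0/1771 = -10952/30973 + 0*(1/1771) = -10952/30973 + 0 = -10952/30973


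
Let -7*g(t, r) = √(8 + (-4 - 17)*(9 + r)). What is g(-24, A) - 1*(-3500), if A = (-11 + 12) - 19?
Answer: 3500 - √197/7 ≈ 3498.0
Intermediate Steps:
A = -18 (A = 1 - 19 = -18)
g(t, r) = -√(-181 - 21*r)/7 (g(t, r) = -√(8 + (-4 - 17)*(9 + r))/7 = -√(8 - 21*(9 + r))/7 = -√(8 + (-189 - 21*r))/7 = -√(-181 - 21*r)/7)
g(-24, A) - 1*(-3500) = -√(-181 - 21*(-18))/7 - 1*(-3500) = -√(-181 + 378)/7 + 3500 = -√197/7 + 3500 = 3500 - √197/7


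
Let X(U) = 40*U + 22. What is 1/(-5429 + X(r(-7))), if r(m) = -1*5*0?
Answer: -1/5407 ≈ -0.00018495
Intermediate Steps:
r(m) = 0 (r(m) = -5*0 = 0)
X(U) = 22 + 40*U
1/(-5429 + X(r(-7))) = 1/(-5429 + (22 + 40*0)) = 1/(-5429 + (22 + 0)) = 1/(-5429 + 22) = 1/(-5407) = -1/5407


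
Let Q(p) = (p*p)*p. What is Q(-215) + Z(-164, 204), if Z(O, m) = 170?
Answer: -9938205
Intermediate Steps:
Q(p) = p³ (Q(p) = p²*p = p³)
Q(-215) + Z(-164, 204) = (-215)³ + 170 = -9938375 + 170 = -9938205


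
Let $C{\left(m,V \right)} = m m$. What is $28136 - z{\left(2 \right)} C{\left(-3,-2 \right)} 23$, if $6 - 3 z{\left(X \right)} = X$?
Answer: $27860$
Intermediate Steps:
$C{\left(m,V \right)} = m^{2}$
$z{\left(X \right)} = 2 - \frac{X}{3}$
$28136 - z{\left(2 \right)} C{\left(-3,-2 \right)} 23 = 28136 - \left(2 - \frac{2}{3}\right) \left(-3\right)^{2} \cdot 23 = 28136 - \left(2 - \frac{2}{3}\right) 9 \cdot 23 = 28136 - \frac{4}{3} \cdot 9 \cdot 23 = 28136 - 12 \cdot 23 = 28136 - 276 = 27860$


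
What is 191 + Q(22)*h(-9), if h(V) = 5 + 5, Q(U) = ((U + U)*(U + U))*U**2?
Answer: 9370431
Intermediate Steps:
Q(U) = 4*U**4 (Q(U) = ((2*U)*(2*U))*U**2 = (4*U**2)*U**2 = 4*U**4)
h(V) = 10
191 + Q(22)*h(-9) = 191 + (4*22**4)*10 = 191 + (4*234256)*10 = 191 + 937024*10 = 191 + 9370240 = 9370431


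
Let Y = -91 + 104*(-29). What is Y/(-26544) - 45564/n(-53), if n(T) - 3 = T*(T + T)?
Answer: -170283767/21314832 ≈ -7.9890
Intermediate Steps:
Y = -3107 (Y = -91 - 3016 = -3107)
n(T) = 3 + 2*T**2 (n(T) = 3 + T*(T + T) = 3 + T*(2*T) = 3 + 2*T**2)
Y/(-26544) - 45564/n(-53) = -3107/(-26544) - 45564/(3 + 2*(-53)**2) = -3107*(-1/26544) - 45564/(3 + 2*2809) = 3107/26544 - 45564/(3 + 5618) = 3107/26544 - 45564/5621 = -170283767/21314832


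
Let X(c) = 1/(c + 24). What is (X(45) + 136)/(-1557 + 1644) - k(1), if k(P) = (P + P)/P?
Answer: -2621/6003 ≈ -0.43661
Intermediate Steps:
k(P) = 2 (k(P) = (2*P)/P = 2)
X(c) = 1/(24 + c)
(X(45) + 136)/(-1557 + 1644) - k(1) = (1/(24 + 45) + 136)/(-1557 + 1644) - 1*2 = (1/69 + 136)/87 - 2 = (1/69 + 136)*(1/87) - 2 = (9385/69)*(1/87) - 2 = 9385/6003 - 2 = -2621/6003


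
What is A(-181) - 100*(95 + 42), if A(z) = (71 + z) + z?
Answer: -13991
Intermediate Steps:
A(z) = 71 + 2*z
A(-181) - 100*(95 + 42) = (71 + 2*(-181)) - 100*(95 + 42) = (71 - 362) - 100*137 = -291 - 1*13700 = -291 - 13700 = -13991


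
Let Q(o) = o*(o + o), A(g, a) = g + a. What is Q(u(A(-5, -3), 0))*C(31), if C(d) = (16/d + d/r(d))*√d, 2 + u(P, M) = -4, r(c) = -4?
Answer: -16146*√31/31 ≈ -2899.9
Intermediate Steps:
A(g, a) = a + g
u(P, M) = -6 (u(P, M) = -2 - 4 = -6)
C(d) = √d*(16/d - d/4) (C(d) = (16/d + d/(-4))*√d = (16/d + d*(-¼))*√d = (16/d - d/4)*√d = √d*(16/d - d/4))
Q(o) = 2*o² (Q(o) = o*(2*o) = 2*o²)
Q(u(A(-5, -3), 0))*C(31) = (2*(-6)²)*((64 - 1*31²)/(4*√31)) = (2*36)*((√31/31)*(64 - 1*961)/4) = 72*((√31/31)*(64 - 961)/4) = 72*((¼)*(√31/31)*(-897)) = 72*(-897*√31/124) = -16146*√31/31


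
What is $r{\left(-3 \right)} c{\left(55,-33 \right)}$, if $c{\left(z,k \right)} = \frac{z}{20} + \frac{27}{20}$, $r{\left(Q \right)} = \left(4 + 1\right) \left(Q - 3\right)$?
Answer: $-123$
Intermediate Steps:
$r{\left(Q \right)} = -15 + 5 Q$ ($r{\left(Q \right)} = 5 \left(-3 + Q\right) = -15 + 5 Q$)
$c{\left(z,k \right)} = \frac{27}{20} + \frac{z}{20}$ ($c{\left(z,k \right)} = z \frac{1}{20} + 27 \cdot \frac{1}{20} = \frac{z}{20} + \frac{27}{20} = \frac{27}{20} + \frac{z}{20}$)
$r{\left(-3 \right)} c{\left(55,-33 \right)} = \left(-15 + 5 \left(-3\right)\right) \left(\frac{27}{20} + \frac{1}{20} \cdot 55\right) = \left(-15 - 15\right) \left(\frac{27}{20} + \frac{11}{4}\right) = \left(-30\right) \frac{41}{10} = -123$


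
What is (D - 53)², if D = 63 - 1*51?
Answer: 1681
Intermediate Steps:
D = 12 (D = 63 - 51 = 12)
(D - 53)² = (12 - 53)² = (-41)² = 1681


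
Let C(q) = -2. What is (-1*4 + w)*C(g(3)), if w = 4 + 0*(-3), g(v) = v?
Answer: 0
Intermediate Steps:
w = 4 (w = 4 + 0 = 4)
(-1*4 + w)*C(g(3)) = (-1*4 + 4)*(-2) = (-4 + 4)*(-2) = 0*(-2) = 0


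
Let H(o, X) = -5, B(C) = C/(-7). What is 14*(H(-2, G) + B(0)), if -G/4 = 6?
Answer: -70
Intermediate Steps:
G = -24 (G = -4*6 = -24)
B(C) = -C/7 (B(C) = C*(-⅐) = -C/7)
14*(H(-2, G) + B(0)) = 14*(-5 - ⅐*0) = 14*(-5 + 0) = 14*(-5) = -70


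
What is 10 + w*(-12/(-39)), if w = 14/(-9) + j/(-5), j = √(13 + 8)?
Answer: 1114/117 - 4*√21/65 ≈ 9.2394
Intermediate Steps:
j = √21 ≈ 4.5826
w = -14/9 - √21/5 (w = 14/(-9) + √21/(-5) = 14*(-⅑) + √21*(-⅕) = -14/9 - √21/5 ≈ -2.4721)
10 + w*(-12/(-39)) = 10 + (-14/9 - √21/5)*(-12/(-39)) = 10 + (-14/9 - √21/5)*(-12*(-1/39)) = 10 + (-14/9 - √21/5)*(4/13) = 10 + (-56/117 - 4*√21/65) = 1114/117 - 4*√21/65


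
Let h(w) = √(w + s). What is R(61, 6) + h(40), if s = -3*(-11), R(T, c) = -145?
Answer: -145 + √73 ≈ -136.46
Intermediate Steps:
s = 33
h(w) = √(33 + w) (h(w) = √(w + 33) = √(33 + w))
R(61, 6) + h(40) = -145 + √(33 + 40) = -145 + √73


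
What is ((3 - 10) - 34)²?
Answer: 1681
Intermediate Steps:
((3 - 10) - 34)² = (-7 - 34)² = (-41)² = 1681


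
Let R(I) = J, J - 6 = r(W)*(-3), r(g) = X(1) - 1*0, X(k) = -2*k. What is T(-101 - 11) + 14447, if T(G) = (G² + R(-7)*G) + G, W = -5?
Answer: 25535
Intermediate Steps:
r(g) = -2 (r(g) = -2*1 - 1*0 = -2 + 0 = -2)
J = 12 (J = 6 - 2*(-3) = 6 + 6 = 12)
R(I) = 12
T(G) = G² + 13*G (T(G) = (G² + 12*G) + G = G² + 13*G)
T(-101 - 11) + 14447 = (-101 - 11)*(13 + (-101 - 11)) + 14447 = -112*(13 - 112) + 14447 = -112*(-99) + 14447 = 11088 + 14447 = 25535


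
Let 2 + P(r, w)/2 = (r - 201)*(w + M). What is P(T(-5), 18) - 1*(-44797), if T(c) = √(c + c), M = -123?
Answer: 87003 - 210*I*√10 ≈ 87003.0 - 664.08*I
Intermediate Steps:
T(c) = √2*√c (T(c) = √(2*c) = √2*√c)
P(r, w) = -4 + 2*(-201 + r)*(-123 + w) (P(r, w) = -4 + 2*((r - 201)*(w - 123)) = -4 + 2*((-201 + r)*(-123 + w)) = -4 + 2*(-201 + r)*(-123 + w))
P(T(-5), 18) - 1*(-44797) = (49442 - 402*18 - 246*√2*√(-5) + 2*(√2*√(-5))*18) - 1*(-44797) = (49442 - 7236 - 246*√2*I*√5 + 2*(√2*(I*√5))*18) + 44797 = (49442 - 7236 - 246*I*√10 + 2*(I*√10)*18) + 44797 = (49442 - 7236 - 246*I*√10 + 36*I*√10) + 44797 = (42206 - 210*I*√10) + 44797 = 87003 - 210*I*√10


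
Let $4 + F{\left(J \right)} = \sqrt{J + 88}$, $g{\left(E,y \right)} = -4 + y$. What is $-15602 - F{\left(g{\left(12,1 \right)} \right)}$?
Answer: $-15598 - \sqrt{85} \approx -15607.0$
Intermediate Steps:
$F{\left(J \right)} = -4 + \sqrt{88 + J}$ ($F{\left(J \right)} = -4 + \sqrt{J + 88} = -4 + \sqrt{88 + J}$)
$-15602 - F{\left(g{\left(12,1 \right)} \right)} = -15602 - \left(-4 + \sqrt{88 + \left(-4 + 1\right)}\right) = -15602 - \left(-4 + \sqrt{88 - 3}\right) = -15602 - \left(-4 + \sqrt{85}\right) = -15602 + \left(4 - \sqrt{85}\right) = -15598 - \sqrt{85}$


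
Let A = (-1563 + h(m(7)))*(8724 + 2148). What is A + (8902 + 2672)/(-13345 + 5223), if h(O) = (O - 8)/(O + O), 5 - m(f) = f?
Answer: -68897940903/4061 ≈ -1.6966e+7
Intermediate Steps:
m(f) = 5 - f
h(O) = (-8 + O)/(2*O) (h(O) = (-8 + O)/((2*O)) = (-8 + O)*(1/(2*O)) = (-8 + O)/(2*O))
A = -16965756 (A = (-1563 + (-8 + (5 - 1*7))/(2*(5 - 1*7)))*(8724 + 2148) = (-1563 + (-8 + (5 - 7))/(2*(5 - 7)))*10872 = (-1563 + (½)*(-8 - 2)/(-2))*10872 = (-1563 + (½)*(-½)*(-10))*10872 = (-1563 + 5/2)*10872 = -3121/2*10872 = -16965756)
A + (8902 + 2672)/(-13345 + 5223) = -16965756 + (8902 + 2672)/(-13345 + 5223) = -16965756 + 11574/(-8122) = -16965756 + 11574*(-1/8122) = -16965756 - 5787/4061 = -68897940903/4061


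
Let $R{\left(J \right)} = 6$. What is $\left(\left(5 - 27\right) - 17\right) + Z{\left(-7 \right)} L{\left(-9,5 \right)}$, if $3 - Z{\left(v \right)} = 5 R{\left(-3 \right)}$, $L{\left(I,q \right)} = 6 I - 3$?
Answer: $1500$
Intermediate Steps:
$L{\left(I,q \right)} = -3 + 6 I$
$Z{\left(v \right)} = -27$ ($Z{\left(v \right)} = 3 - 5 \cdot 6 = 3 - 30 = -27$)
$\left(\left(5 - 27\right) - 17\right) + Z{\left(-7 \right)} L{\left(-9,5 \right)} = \left(\left(5 - 27\right) - 17\right) - 27 \left(-3 + 6 \left(-9\right)\right) = \left(-22 - 17\right) - 27 \left(-3 - 54\right) = -39 - -1539 = -39 + 1539 = 1500$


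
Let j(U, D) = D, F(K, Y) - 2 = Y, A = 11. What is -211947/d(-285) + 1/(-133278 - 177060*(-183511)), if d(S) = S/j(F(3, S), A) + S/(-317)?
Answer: 389719847907416564/45987477649785 ≈ 8474.5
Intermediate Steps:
F(K, Y) = 2 + Y
d(S) = 306*S/3487 (d(S) = S/11 + S/(-317) = S*(1/11) + S*(-1/317) = S/11 - S/317 = 306*S/3487)
-211947/d(-285) + 1/(-133278 - 177060*(-183511)) = -211947/((306/3487)*(-285)) + 1/(-133278 - 177060*(-183511)) = -211947/(-87210/3487) - 1/183511/(-310338) = -211947*(-3487/87210) - 1/310338*(-1/183511) = 246353063/29070 + 1/56950436718 = 389719847907416564/45987477649785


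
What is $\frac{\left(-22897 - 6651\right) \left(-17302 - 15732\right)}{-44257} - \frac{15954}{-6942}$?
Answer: $- \frac{1129216867861}{51205349} \approx -22053.0$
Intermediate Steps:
$\frac{\left(-22897 - 6651\right) \left(-17302 - 15732\right)}{-44257} - \frac{15954}{-6942} = \left(-29548\right) \left(-33034\right) \left(- \frac{1}{44257}\right) - - \frac{2659}{1157} = 976088632 \left(- \frac{1}{44257}\right) + \frac{2659}{1157} = - \frac{976088632}{44257} + \frac{2659}{1157} = - \frac{1129216867861}{51205349}$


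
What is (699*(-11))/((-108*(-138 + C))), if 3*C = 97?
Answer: -2563/3804 ≈ -0.67376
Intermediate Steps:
C = 97/3 (C = (⅓)*97 = 97/3 ≈ 32.333)
(699*(-11))/((-108*(-138 + C))) = (699*(-11))/((-108*(-138 + 97/3))) = -7689/((-108*(-317/3))) = -7689/11412 = -7689*1/11412 = -2563/3804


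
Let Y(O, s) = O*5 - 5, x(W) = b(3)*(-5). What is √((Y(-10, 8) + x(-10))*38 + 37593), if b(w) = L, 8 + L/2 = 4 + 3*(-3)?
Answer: √40443 ≈ 201.10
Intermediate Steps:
L = -26 (L = -16 + 2*(4 + 3*(-3)) = -16 + 2*(4 - 9) = -16 + 2*(-5) = -16 - 10 = -26)
b(w) = -26
x(W) = 130 (x(W) = -26*(-5) = 130)
Y(O, s) = -5 + 5*O (Y(O, s) = 5*O - 5 = -5 + 5*O)
√((Y(-10, 8) + x(-10))*38 + 37593) = √(((-5 + 5*(-10)) + 130)*38 + 37593) = √(((-5 - 50) + 130)*38 + 37593) = √((-55 + 130)*38 + 37593) = √(75*38 + 37593) = √(2850 + 37593) = √40443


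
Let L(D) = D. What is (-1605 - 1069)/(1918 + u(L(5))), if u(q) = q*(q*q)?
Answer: -2674/2043 ≈ -1.3089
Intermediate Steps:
u(q) = q**3 (u(q) = q*q**2 = q**3)
(-1605 - 1069)/(1918 + u(L(5))) = (-1605 - 1069)/(1918 + 5**3) = -2674/(1918 + 125) = -2674/2043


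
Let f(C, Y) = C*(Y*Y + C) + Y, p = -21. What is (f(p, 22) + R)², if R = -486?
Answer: 103774969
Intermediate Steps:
f(C, Y) = Y + C*(C + Y²) (f(C, Y) = C*(Y² + C) + Y = C*(C + Y²) + Y = Y + C*(C + Y²))
(f(p, 22) + R)² = ((22 + (-21)² - 21*22²) - 486)² = ((22 + 441 - 21*484) - 486)² = ((22 + 441 - 10164) - 486)² = (-9701 - 486)² = (-10187)² = 103774969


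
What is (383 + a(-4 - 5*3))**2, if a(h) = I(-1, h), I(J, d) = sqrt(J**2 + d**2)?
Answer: (383 + sqrt(362))**2 ≈ 1.6163e+5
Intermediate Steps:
a(h) = sqrt(1 + h**2) (a(h) = sqrt((-1)**2 + h**2) = sqrt(1 + h**2))
(383 + a(-4 - 5*3))**2 = (383 + sqrt(1 + (-4 - 5*3)**2))**2 = (383 + sqrt(1 + (-4 - 15)**2))**2 = (383 + sqrt(1 + (-19)**2))**2 = (383 + sqrt(1 + 361))**2 = (383 + sqrt(362))**2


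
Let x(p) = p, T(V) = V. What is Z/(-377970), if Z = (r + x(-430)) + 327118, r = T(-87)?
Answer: -108867/125990 ≈ -0.86409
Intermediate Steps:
r = -87
Z = 326601 (Z = (-87 - 430) + 327118 = -517 + 327118 = 326601)
Z/(-377970) = 326601/(-377970) = 326601*(-1/377970) = -108867/125990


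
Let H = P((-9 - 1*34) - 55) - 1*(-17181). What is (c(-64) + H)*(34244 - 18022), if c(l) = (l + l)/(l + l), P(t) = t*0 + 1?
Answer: 278742626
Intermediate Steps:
P(t) = 1 (P(t) = 0 + 1 = 1)
c(l) = 1 (c(l) = (2*l)/((2*l)) = (2*l)*(1/(2*l)) = 1)
H = 17182 (H = 1 - 1*(-17181) = 1 + 17181 = 17182)
(c(-64) + H)*(34244 - 18022) = (1 + 17182)*(34244 - 18022) = 17183*16222 = 278742626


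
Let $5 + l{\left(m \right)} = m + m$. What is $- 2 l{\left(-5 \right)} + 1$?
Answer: $31$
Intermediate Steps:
$l{\left(m \right)} = -5 + 2 m$ ($l{\left(m \right)} = -5 + \left(m + m\right) = -5 + 2 m$)
$- 2 l{\left(-5 \right)} + 1 = - 2 \left(-5 + 2 \left(-5\right)\right) + 1 = - 2 \left(-5 - 10\right) + 1 = \left(-2\right) \left(-15\right) + 1 = 30 + 1 = 31$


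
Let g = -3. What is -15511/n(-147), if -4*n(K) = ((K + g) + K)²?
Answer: 62044/88209 ≈ 0.70337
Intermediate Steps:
n(K) = -(-3 + 2*K)²/4 (n(K) = -((K - 3) + K)²/4 = -((-3 + K) + K)²/4 = -(-3 + 2*K)²/4)
-15511/n(-147) = -15511*(-4/(-3 + 2*(-147))²) = -15511*(-4/(-3 - 294)²) = -15511/((-¼*(-297)²)) = -15511/((-¼*88209)) = -15511/(-88209/4) = -15511*(-4/88209) = 62044/88209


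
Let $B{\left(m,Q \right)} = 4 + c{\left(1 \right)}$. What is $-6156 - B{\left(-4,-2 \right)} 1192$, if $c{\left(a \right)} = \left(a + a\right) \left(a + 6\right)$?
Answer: $-27612$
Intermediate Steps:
$c{\left(a \right)} = 2 a \left(6 + a\right)$
$B{\left(m,Q \right)} = 18$ ($B{\left(m,Q \right)} = 4 + 2 \cdot 1 \left(6 + 1\right) = 4 + 2 \cdot 1 \cdot 7 = 4 + 14 = 18$)
$-6156 - B{\left(-4,-2 \right)} 1192 = -6156 - 18 \cdot 1192 = -6156 - 21456 = -27612$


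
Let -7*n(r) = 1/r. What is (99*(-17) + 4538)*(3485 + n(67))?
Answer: 4666394720/469 ≈ 9.9497e+6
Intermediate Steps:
n(r) = -1/(7*r)
(99*(-17) + 4538)*(3485 + n(67)) = (99*(-17) + 4538)*(3485 - ⅐/67) = (-1683 + 4538)*(3485 - ⅐*1/67) = 2855*(3485 - 1/469) = 2855*(1634464/469) = 4666394720/469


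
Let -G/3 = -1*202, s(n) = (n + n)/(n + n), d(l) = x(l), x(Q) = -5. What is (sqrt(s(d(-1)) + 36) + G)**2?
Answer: (606 + sqrt(37))**2 ≈ 3.7465e+5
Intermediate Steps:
d(l) = -5
s(n) = 1 (s(n) = (2*n)/((2*n)) = (2*n)*(1/(2*n)) = 1)
G = 606 (G = -(-3)*202 = -3*(-202) = 606)
(sqrt(s(d(-1)) + 36) + G)**2 = (sqrt(1 + 36) + 606)**2 = (sqrt(37) + 606)**2 = (606 + sqrt(37))**2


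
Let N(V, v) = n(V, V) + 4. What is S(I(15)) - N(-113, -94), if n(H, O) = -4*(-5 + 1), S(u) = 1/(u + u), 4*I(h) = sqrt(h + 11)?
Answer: -20 + sqrt(26)/13 ≈ -19.608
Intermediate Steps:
I(h) = sqrt(11 + h)/4 (I(h) = sqrt(h + 11)/4 = sqrt(11 + h)/4)
S(u) = 1/(2*u)
n(H, O) = 16 (n(H, O) = -4*(-4) = 16)
N(V, v) = 20 (N(V, v) = 16 + 4 = 20)
S(I(15)) - N(-113, -94) = 1/(2*((sqrt(11 + 15)/4))) - 1*20 = 1/(2*((sqrt(26)/4))) - 20 = (2*sqrt(26)/13)/2 - 20 = sqrt(26)/13 - 20 = -20 + sqrt(26)/13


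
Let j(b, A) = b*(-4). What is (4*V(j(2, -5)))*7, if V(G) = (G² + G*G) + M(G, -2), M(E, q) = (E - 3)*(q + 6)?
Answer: 2352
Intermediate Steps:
j(b, A) = -4*b
M(E, q) = (-3 + E)*(6 + q)
V(G) = -12 + 2*G² + 4*G (V(G) = (G² + G*G) + (-18 - 3*(-2) + 6*G + G*(-2)) = (G² + G²) + (-18 + 6 + 6*G - 2*G) = 2*G² + (-12 + 4*G) = -12 + 2*G² + 4*G)
(4*V(j(2, -5)))*7 = (4*(-12 + 2*(-4*2)² + 4*(-4*2)))*7 = (4*(-12 + 2*(-8)² + 4*(-8)))*7 = (4*(-12 + 2*64 - 32))*7 = (4*(-12 + 128 - 32))*7 = (4*84)*7 = 336*7 = 2352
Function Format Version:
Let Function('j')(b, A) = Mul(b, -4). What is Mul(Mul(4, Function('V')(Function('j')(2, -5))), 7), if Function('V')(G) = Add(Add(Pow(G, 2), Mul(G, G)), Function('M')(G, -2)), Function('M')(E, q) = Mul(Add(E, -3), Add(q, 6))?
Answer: 2352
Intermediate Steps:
Function('j')(b, A) = Mul(-4, b)
Function('M')(E, q) = Mul(Add(-3, E), Add(6, q))
Function('V')(G) = Add(-12, Mul(2, Pow(G, 2)), Mul(4, G)) (Function('V')(G) = Add(Add(Pow(G, 2), Mul(G, G)), Add(-18, Mul(-3, -2), Mul(6, G), Mul(G, -2))) = Add(Add(Pow(G, 2), Pow(G, 2)), Add(-18, 6, Mul(6, G), Mul(-2, G))) = Add(Mul(2, Pow(G, 2)), Add(-12, Mul(4, G))) = Add(-12, Mul(2, Pow(G, 2)), Mul(4, G)))
Mul(Mul(4, Function('V')(Function('j')(2, -5))), 7) = Mul(Mul(4, Add(-12, Mul(2, Pow(Mul(-4, 2), 2)), Mul(4, Mul(-4, 2)))), 7) = Mul(Mul(4, Add(-12, Mul(2, Pow(-8, 2)), Mul(4, -8))), 7) = Mul(Mul(4, Add(-12, Mul(2, 64), -32)), 7) = Mul(Mul(4, Add(-12, 128, -32)), 7) = Mul(Mul(4, 84), 7) = Mul(336, 7) = 2352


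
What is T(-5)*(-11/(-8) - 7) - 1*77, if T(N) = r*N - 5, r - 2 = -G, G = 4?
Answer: -841/8 ≈ -105.13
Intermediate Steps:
r = -2 (r = 2 - 1*4 = 2 - 4 = -2)
T(N) = -5 - 2*N (T(N) = -2*N - 5 = -5 - 2*N)
T(-5)*(-11/(-8) - 7) - 1*77 = (-5 - 2*(-5))*(-11/(-8) - 7) - 1*77 = (-5 + 10)*(-11*(-⅛) - 7) - 77 = 5*(11/8 - 7) - 77 = 5*(-45/8) - 77 = -225/8 - 77 = -841/8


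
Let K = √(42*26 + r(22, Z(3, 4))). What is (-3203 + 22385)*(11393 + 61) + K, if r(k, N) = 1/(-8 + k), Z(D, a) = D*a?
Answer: 219710628 + √214046/14 ≈ 2.1971e+8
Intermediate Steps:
K = √214046/14 (K = √(42*26 + 1/(-8 + 22)) = √(1092 + 1/14) = √(15289/14) = √214046/14 ≈ 33.047)
(-3203 + 22385)*(11393 + 61) + K = (-3203 + 22385)*(11393 + 61) + √214046/14 = 19182*11454 + √214046/14 = 219710628 + √214046/14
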